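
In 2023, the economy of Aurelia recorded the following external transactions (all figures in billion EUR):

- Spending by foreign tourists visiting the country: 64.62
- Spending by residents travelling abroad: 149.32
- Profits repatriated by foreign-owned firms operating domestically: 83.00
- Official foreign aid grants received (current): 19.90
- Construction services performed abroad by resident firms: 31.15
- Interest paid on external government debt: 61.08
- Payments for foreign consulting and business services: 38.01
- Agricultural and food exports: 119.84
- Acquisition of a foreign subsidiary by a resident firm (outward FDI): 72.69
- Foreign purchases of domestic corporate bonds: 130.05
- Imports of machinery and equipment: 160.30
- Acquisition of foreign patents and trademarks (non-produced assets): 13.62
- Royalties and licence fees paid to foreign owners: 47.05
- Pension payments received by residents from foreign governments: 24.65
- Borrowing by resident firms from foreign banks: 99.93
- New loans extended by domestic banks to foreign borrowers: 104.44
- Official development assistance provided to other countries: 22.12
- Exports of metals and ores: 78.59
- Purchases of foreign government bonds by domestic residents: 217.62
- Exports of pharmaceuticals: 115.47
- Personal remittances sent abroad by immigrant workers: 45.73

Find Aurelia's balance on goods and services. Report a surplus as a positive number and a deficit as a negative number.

Goods: 78.59 + 115.47 - 160.30 + 119.84 = 153.60
Services: -38.01 - 149.32 + 64.62 + 31.15 - 47.05 = -138.61
Trade balance = 153.60 + (-138.61) = 14.99
(Excluded from the trade balance — primary income: profits repatriated by foreign-owned firms operating domestically 83.00, interest paid on external government debt 61.08; secondary income: official foreign aid grants received (current) 19.90, pension payments received by residents from foreign governments 24.65, official development assistance provided to other countries 22.12, personal remittances sent abroad by immigrant workers 45.73; financial account: acquisition of a foreign subsidiary by a resident firm (outward FDI) 72.69, foreign purchases of domestic corporate bonds 130.05, borrowing by resident firms from foreign banks 99.93, new loans extended by domestic banks to foreign borrowers 104.44, purchases of foreign government bonds by domestic residents 217.62; capital account: acquisition of foreign patents and trademarks (non-produced assets) 13.62.)

14.99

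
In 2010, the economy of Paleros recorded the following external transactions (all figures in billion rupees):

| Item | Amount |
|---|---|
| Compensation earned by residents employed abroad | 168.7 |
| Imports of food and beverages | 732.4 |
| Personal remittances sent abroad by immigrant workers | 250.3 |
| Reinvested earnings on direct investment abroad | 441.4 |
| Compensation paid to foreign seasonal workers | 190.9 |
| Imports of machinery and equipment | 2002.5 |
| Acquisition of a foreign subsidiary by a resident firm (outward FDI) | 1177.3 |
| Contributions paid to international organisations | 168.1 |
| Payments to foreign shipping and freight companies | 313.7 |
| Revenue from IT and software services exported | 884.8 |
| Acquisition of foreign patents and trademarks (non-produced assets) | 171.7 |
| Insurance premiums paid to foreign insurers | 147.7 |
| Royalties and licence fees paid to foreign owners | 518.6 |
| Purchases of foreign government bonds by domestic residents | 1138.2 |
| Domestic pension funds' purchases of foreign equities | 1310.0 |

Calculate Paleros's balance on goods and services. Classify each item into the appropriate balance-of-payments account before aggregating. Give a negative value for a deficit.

-2830.1

Goods: -732.4 - 2002.5 = -2734.9
Services: -313.7 + 884.8 - 147.7 - 518.6 = -95.2
Trade balance = -2734.9 + (-95.2) = -2830.1
(Excluded from the trade balance — primary income: compensation earned by residents employed abroad 168.7, reinvested earnings on direct investment abroad 441.4, compensation paid to foreign seasonal workers 190.9; secondary income: personal remittances sent abroad by immigrant workers 250.3, contributions paid to international organisations 168.1; financial account: acquisition of a foreign subsidiary by a resident firm (outward FDI) 1177.3, purchases of foreign government bonds by domestic residents 1138.2, domestic pension funds' purchases of foreign equities 1310.0; capital account: acquisition of foreign patents and trademarks (non-produced assets) 171.7.)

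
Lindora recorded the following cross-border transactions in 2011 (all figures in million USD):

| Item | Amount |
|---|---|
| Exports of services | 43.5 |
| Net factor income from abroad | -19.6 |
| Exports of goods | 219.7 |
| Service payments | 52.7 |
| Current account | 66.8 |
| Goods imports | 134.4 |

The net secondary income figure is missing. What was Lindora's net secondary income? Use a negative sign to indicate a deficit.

Current account = goods balance + services balance + net primary income + net secondary income
Sum of the known components = 56.5
Net secondary income = CA - (known components) = 66.8 - 56.5 = 10.3

10.3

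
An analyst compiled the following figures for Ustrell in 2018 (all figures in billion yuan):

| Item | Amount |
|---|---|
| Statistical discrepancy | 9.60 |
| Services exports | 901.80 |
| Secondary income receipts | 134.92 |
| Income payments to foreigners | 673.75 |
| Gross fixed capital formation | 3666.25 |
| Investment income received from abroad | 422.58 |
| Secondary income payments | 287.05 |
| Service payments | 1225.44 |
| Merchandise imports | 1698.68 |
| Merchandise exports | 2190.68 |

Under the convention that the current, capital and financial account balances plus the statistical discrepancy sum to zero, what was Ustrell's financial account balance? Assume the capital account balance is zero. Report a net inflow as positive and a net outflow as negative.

Goods balance = 2190.68 - 1698.68 = 492.00
Services balance = 901.80 - 1225.44 = -323.64
Trade balance (goods + services) = 492.00 + (-323.64) = 168.36
Net primary income = 422.58 - 673.75 = -251.17
Net secondary income = 134.92 - 287.05 = -152.13
Current account = 168.36 + (-251.17) + (-152.13) = -234.94
Financial account = -(-234.94 + 9.60) = 225.34

225.34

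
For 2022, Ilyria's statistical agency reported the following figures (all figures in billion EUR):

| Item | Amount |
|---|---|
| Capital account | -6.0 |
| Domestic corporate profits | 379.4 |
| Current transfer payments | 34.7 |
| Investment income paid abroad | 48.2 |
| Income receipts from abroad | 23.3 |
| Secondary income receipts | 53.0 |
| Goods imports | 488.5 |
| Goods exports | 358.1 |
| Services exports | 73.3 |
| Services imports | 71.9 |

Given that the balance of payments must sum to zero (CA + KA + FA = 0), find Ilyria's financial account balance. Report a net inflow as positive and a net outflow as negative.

141.6

Goods balance = 358.1 - 488.5 = -130.4
Services balance = 73.3 - 71.9 = 1.4
Trade balance (goods + services) = -130.4 + 1.4 = -129.0
Net primary income = 23.3 - 48.2 = -24.9
Net secondary income = 53.0 - 34.7 = 18.3
Current account = -129.0 + (-24.9) + 18.3 = -135.6
Financial account = -(-135.6 + (-6.0)) = 141.6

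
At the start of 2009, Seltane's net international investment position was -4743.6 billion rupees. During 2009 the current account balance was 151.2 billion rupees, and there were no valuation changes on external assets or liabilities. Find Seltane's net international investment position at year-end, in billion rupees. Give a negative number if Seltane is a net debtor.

With no valuation effects, change in NIIP = current account = 151.2
End-of-year NIIP = -4743.6 + 151.2 = -4592.4

-4592.4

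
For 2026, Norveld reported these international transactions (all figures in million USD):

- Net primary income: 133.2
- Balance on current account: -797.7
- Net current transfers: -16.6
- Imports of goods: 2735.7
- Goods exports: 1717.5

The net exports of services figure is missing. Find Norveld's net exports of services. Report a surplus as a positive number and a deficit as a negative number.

Current account = goods balance + services balance + net primary income + net secondary income
Sum of the known components = -901.6
Net exports of services = CA - (known components) = -797.7 - (-901.6) = 103.9

103.9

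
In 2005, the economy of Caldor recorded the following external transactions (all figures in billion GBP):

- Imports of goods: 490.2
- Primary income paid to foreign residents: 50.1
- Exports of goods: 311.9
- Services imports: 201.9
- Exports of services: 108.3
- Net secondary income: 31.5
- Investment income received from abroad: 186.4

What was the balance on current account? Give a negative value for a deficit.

-104.1

Goods balance = 311.9 - 490.2 = -178.3
Services balance = 108.3 - 201.9 = -93.6
Trade balance (goods + services) = -178.3 + (-93.6) = -271.9
Net primary income = 186.4 - 50.1 = 136.3
Net secondary income = 31.5
Current account = -271.9 + 136.3 + 31.5 = -104.1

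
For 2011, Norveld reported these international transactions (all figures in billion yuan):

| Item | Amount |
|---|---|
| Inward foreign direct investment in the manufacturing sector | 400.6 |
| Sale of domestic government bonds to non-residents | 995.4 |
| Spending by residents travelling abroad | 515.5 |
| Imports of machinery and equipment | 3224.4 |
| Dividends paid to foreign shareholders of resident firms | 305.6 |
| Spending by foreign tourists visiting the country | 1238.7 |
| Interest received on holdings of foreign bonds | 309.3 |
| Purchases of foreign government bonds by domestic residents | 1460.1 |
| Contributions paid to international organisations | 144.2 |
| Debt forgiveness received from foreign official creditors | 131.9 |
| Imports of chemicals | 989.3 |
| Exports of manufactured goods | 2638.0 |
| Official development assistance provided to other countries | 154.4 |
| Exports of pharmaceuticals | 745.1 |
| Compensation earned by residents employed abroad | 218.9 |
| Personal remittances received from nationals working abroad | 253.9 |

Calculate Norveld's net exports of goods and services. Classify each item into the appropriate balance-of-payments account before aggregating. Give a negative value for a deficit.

-107.4

Goods: -989.3 - 3224.4 + 2638.0 + 745.1 = -830.6
Services: -515.5 + 1238.7 = 723.2
Trade balance = -830.6 + 723.2 = -107.4
(Excluded from the trade balance — financial account: inward foreign direct investment in the manufacturing sector 400.6, sale of domestic government bonds to non-residents 995.4, purchases of foreign government bonds by domestic residents 1460.1; primary income: dividends paid to foreign shareholders of resident firms 305.6, interest received on holdings of foreign bonds 309.3, compensation earned by residents employed abroad 218.9; secondary income: contributions paid to international organisations 144.2, official development assistance provided to other countries 154.4, personal remittances received from nationals working abroad 253.9; capital account: debt forgiveness received from foreign official creditors 131.9.)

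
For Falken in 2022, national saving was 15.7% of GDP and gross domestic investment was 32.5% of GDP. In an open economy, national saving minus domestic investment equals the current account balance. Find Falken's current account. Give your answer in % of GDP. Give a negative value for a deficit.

S - I = CA (net lending to the rest of the world).
CA = S - I = 15.7 - 32.5 = -16.8

-16.8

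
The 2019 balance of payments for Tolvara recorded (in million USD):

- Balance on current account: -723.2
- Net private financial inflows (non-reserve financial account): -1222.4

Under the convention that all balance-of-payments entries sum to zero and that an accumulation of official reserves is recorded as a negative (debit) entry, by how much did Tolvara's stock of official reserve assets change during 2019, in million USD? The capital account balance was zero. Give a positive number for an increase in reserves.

-1945.6

Official reserve transactions balance = -((-723.2) + (-1222.4)) = 1945.6
An accumulation of reserves is recorded as a debit (negative entry), so the change in the stock of reserves is the negative of that balance.
Change in official reserves = -(1945.6) = -1945.6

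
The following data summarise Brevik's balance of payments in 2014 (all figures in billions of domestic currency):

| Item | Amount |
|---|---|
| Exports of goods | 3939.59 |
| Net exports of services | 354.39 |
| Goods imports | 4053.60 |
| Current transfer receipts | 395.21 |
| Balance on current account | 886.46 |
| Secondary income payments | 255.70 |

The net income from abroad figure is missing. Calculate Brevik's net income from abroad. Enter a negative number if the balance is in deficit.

506.57

Current account = goods balance + services balance + net primary income + net secondary income
Sum of the known components = 379.89
Net income from abroad = CA - (known components) = 886.46 - 379.89 = 506.57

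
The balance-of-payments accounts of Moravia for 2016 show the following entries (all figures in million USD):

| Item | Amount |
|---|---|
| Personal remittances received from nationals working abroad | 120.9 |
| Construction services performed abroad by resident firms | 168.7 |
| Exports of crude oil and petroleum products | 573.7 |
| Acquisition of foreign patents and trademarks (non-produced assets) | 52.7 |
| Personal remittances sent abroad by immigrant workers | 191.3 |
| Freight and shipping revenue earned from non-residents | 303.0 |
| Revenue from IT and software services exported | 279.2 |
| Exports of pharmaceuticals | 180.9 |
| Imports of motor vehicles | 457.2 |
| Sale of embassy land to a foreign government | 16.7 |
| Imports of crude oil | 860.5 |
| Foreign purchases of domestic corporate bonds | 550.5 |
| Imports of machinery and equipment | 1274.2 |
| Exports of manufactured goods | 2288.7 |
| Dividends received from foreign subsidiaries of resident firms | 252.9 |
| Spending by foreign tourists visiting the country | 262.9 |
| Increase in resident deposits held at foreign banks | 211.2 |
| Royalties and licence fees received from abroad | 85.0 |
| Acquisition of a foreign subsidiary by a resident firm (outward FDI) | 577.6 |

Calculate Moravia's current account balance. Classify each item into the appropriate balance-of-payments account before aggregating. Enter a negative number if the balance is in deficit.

Goods: 573.7 + 180.9 - 860.5 + 2288.7 - 457.2 - 1274.2 = 451.4
Services: 279.2 + 85.0 + 303.0 + 262.9 + 168.7 = 1098.8
Primary income: 252.9
Secondary income: -191.3 + 120.9 = -70.4
Current account = 451.4 + 1098.8 + 252.9 + (-70.4) = 1732.7
(Excluded from the current account — capital account: acquisition of foreign patents and trademarks (non-produced assets) 52.7, sale of embassy land to a foreign government 16.7; financial account: foreign purchases of domestic corporate bonds 550.5, increase in resident deposits held at foreign banks 211.2, acquisition of a foreign subsidiary by a resident firm (outward FDI) 577.6.)

1732.7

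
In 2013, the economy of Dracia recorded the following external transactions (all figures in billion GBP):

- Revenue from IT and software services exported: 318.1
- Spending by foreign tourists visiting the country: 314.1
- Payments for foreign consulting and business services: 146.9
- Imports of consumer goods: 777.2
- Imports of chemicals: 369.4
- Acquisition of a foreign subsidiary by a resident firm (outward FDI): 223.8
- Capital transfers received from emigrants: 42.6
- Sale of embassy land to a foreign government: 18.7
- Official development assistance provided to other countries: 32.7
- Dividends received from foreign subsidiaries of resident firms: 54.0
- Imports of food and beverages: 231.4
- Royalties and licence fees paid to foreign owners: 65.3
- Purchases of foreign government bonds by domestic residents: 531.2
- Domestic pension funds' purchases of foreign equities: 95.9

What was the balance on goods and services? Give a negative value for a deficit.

Goods: -777.2 - 369.4 - 231.4 = -1378.0
Services: 318.1 - 65.3 - 146.9 + 314.1 = 420.0
Trade balance = -1378.0 + 420.0 = -958.0
(Excluded from the trade balance — financial account: acquisition of a foreign subsidiary by a resident firm (outward FDI) 223.8, purchases of foreign government bonds by domestic residents 531.2, domestic pension funds' purchases of foreign equities 95.9; capital account: capital transfers received from emigrants 42.6, sale of embassy land to a foreign government 18.7; secondary income: official development assistance provided to other countries 32.7; primary income: dividends received from foreign subsidiaries of resident firms 54.0.)

-958.0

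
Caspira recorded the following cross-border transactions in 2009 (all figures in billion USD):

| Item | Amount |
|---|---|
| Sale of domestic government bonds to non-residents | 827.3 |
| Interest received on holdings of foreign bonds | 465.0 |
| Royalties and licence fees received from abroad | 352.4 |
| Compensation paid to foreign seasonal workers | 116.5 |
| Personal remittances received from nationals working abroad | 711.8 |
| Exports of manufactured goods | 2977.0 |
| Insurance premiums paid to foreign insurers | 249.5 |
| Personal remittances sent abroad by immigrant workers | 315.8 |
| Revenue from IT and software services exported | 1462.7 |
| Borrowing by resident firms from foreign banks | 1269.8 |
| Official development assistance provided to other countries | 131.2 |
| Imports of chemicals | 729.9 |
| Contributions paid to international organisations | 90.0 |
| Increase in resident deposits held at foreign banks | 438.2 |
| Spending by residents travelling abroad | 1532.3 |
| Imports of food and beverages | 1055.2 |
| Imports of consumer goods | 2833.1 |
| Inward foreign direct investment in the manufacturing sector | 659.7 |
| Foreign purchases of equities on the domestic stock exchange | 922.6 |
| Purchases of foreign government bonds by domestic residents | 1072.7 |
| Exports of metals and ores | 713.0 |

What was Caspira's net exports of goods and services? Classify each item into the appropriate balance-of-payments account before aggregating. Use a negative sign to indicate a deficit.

Goods: -1055.2 + 713.0 - 2833.1 + 2977.0 - 729.9 = -928.2
Services: 352.4 + 1462.7 - 1532.3 - 249.5 = 33.3
Trade balance = -928.2 + 33.3 = -894.9
(Excluded from the trade balance — financial account: sale of domestic government bonds to non-residents 827.3, borrowing by resident firms from foreign banks 1269.8, increase in resident deposits held at foreign banks 438.2, inward foreign direct investment in the manufacturing sector 659.7, foreign purchases of equities on the domestic stock exchange 922.6, purchases of foreign government bonds by domestic residents 1072.7; primary income: interest received on holdings of foreign bonds 465.0, compensation paid to foreign seasonal workers 116.5; secondary income: personal remittances received from nationals working abroad 711.8, personal remittances sent abroad by immigrant workers 315.8, official development assistance provided to other countries 131.2, contributions paid to international organisations 90.0.)

-894.9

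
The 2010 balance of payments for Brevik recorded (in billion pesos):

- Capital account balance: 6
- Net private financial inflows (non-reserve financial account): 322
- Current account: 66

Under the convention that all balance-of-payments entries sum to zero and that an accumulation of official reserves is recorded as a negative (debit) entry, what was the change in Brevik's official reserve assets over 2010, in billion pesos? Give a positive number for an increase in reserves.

Official reserve transactions balance = -(66 + 6 + 322) = -394
An accumulation of reserves is recorded as a debit (negative entry), so the change in the stock of reserves is the negative of that balance.
Change in official reserves = -(-394) = 394

394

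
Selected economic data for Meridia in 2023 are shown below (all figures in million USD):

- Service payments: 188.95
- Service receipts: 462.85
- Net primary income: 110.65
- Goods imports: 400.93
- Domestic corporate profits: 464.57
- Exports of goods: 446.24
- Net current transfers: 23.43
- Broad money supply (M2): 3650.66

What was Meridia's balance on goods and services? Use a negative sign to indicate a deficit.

319.21

Goods balance = 446.24 - 400.93 = 45.31
Services balance = 462.85 - 188.95 = 273.90
Trade balance (goods + services) = 45.31 + 273.90 = 319.21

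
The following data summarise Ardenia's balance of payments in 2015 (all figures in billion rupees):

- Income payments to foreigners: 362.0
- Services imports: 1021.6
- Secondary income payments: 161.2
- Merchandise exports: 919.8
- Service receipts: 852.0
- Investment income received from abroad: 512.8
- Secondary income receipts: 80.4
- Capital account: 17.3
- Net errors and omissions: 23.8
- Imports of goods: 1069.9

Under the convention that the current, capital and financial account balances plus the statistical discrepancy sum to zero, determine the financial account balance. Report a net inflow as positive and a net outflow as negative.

208.6

Goods balance = 919.8 - 1069.9 = -150.1
Services balance = 852.0 - 1021.6 = -169.6
Trade balance (goods + services) = -150.1 + (-169.6) = -319.7
Net primary income = 512.8 - 362.0 = 150.8
Net secondary income = 80.4 - 161.2 = -80.8
Current account = -319.7 + 150.8 + (-80.8) = -249.7
Financial account = -(-249.7 + 17.3 + 23.8) = 208.6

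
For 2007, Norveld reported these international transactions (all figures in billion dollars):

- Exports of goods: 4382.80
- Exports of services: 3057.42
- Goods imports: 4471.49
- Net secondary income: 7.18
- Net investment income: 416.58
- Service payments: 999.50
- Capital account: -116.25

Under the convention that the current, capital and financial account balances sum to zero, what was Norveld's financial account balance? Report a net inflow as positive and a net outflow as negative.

-2276.74

Goods balance = 4382.80 - 4471.49 = -88.69
Services balance = 3057.42 - 999.50 = 2057.92
Trade balance (goods + services) = -88.69 + 2057.92 = 1969.23
Net primary income = 416.58
Net secondary income = 7.18
Current account = 1969.23 + 416.58 + 7.18 = 2392.99
Financial account = -(2392.99 + (-116.25)) = -2276.74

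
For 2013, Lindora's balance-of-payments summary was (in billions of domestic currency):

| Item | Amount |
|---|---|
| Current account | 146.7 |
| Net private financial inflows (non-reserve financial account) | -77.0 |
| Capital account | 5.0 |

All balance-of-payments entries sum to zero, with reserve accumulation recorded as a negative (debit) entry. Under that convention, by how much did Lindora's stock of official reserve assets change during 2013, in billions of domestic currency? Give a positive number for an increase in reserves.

Official reserve transactions balance = -(146.7 + 5.0 + (-77.0)) = -74.7
An accumulation of reserves is recorded as a debit (negative entry), so the change in the stock of reserves is the negative of that balance.
Change in official reserves = -(-74.7) = 74.7

74.7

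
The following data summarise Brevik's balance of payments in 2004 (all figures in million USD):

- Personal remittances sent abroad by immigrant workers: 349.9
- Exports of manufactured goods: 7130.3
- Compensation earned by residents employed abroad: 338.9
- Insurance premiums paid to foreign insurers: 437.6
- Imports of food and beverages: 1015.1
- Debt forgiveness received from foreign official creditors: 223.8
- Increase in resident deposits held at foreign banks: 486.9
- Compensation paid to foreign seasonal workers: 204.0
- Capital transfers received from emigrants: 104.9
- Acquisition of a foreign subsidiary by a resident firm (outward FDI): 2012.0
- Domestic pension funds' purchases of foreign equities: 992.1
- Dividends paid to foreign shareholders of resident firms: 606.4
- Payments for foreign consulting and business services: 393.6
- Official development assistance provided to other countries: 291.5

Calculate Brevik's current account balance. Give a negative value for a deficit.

4171.1

Goods: -1015.1 + 7130.3 = 6115.2
Services: -393.6 - 437.6 = -831.2
Primary income: -606.4 + 338.9 - 204.0 = -471.5
Secondary income: -349.9 - 291.5 = -641.4
Current account = 6115.2 + (-831.2) + (-471.5) + (-641.4) = 4171.1
(Excluded from the current account — capital account: debt forgiveness received from foreign official creditors 223.8, capital transfers received from emigrants 104.9; financial account: increase in resident deposits held at foreign banks 486.9, acquisition of a foreign subsidiary by a resident firm (outward FDI) 2012.0, domestic pension funds' purchases of foreign equities 992.1.)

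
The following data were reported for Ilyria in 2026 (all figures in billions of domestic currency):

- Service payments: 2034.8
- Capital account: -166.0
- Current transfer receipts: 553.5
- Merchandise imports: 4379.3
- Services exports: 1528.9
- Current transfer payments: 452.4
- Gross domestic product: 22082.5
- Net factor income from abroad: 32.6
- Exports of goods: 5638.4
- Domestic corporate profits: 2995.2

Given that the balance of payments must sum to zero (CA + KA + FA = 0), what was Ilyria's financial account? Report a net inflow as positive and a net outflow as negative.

-720.9

Goods balance = 5638.4 - 4379.3 = 1259.1
Services balance = 1528.9 - 2034.8 = -505.9
Trade balance (goods + services) = 1259.1 + (-505.9) = 753.2
Net primary income = 32.6
Net secondary income = 553.5 - 452.4 = 101.1
Current account = 753.2 + 32.6 + 101.1 = 886.9
Financial account = -(886.9 + (-166.0)) = -720.9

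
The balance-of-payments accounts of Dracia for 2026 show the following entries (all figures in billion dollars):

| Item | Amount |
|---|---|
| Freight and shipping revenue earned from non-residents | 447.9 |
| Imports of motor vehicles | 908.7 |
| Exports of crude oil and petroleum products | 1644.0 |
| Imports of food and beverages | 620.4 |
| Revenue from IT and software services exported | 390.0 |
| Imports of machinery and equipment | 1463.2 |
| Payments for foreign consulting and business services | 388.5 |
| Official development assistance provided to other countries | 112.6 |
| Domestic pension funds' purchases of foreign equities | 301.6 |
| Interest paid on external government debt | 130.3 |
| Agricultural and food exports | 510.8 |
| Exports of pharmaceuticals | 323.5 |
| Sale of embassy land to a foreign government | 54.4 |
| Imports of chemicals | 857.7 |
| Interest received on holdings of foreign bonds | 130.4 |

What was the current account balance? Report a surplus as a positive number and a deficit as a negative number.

-1034.8

Goods: 323.5 + 510.8 - 1463.2 - 857.7 - 620.4 - 908.7 + 1644.0 = -1371.7
Services: -388.5 + 447.9 + 390.0 = 449.4
Primary income: 130.4 - 130.3 = 0.1
Secondary income: -112.6
Current account = (-1371.7) + 449.4 + 0.1 + (-112.6) = -1034.8
(Excluded from the current account — financial account: domestic pension funds' purchases of foreign equities 301.6; capital account: sale of embassy land to a foreign government 54.4.)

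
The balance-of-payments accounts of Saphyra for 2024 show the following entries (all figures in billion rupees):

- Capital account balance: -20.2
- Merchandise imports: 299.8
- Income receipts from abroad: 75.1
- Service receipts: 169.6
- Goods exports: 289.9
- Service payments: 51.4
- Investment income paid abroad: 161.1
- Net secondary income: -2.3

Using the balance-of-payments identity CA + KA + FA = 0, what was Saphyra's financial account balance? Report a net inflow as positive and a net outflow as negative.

Goods balance = 289.9 - 299.8 = -9.9
Services balance = 169.6 - 51.4 = 118.2
Trade balance (goods + services) = -9.9 + 118.2 = 108.3
Net primary income = 75.1 - 161.1 = -86.0
Net secondary income = -2.3
Current account = 108.3 + (-86.0) + (-2.3) = 20.0
Financial account = -(20.0 + (-20.2)) = 0.2

0.2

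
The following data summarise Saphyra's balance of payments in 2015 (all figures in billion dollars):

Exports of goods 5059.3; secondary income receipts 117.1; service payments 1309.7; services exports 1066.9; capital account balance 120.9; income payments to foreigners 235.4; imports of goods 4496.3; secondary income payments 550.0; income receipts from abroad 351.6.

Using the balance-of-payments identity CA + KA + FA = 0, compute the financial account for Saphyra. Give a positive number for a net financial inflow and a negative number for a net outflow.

Goods balance = 5059.3 - 4496.3 = 563.0
Services balance = 1066.9 - 1309.7 = -242.8
Trade balance (goods + services) = 563.0 + (-242.8) = 320.2
Net primary income = 351.6 - 235.4 = 116.2
Net secondary income = 117.1 - 550.0 = -432.9
Current account = 320.2 + 116.2 + (-432.9) = 3.5
Financial account = -(3.5 + 120.9) = -124.4

-124.4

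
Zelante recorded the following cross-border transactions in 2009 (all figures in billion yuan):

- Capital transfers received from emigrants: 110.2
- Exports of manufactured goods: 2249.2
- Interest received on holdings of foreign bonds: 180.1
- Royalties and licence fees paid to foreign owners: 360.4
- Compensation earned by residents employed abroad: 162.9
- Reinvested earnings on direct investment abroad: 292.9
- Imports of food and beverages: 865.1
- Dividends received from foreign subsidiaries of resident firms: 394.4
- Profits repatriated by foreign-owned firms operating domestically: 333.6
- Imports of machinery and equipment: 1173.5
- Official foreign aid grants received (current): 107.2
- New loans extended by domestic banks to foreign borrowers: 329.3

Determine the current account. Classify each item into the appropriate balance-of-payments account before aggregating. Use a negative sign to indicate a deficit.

654.1

Goods: 2249.2 - 865.1 - 1173.5 = 210.6
Services: -360.4
Primary income: -333.6 + 162.9 + 394.4 + 180.1 + 292.9 = 696.7
Secondary income: 107.2
Current account = 210.6 + (-360.4) + 696.7 + 107.2 = 654.1
(Excluded from the current account — capital account: capital transfers received from emigrants 110.2; financial account: new loans extended by domestic banks to foreign borrowers 329.3.)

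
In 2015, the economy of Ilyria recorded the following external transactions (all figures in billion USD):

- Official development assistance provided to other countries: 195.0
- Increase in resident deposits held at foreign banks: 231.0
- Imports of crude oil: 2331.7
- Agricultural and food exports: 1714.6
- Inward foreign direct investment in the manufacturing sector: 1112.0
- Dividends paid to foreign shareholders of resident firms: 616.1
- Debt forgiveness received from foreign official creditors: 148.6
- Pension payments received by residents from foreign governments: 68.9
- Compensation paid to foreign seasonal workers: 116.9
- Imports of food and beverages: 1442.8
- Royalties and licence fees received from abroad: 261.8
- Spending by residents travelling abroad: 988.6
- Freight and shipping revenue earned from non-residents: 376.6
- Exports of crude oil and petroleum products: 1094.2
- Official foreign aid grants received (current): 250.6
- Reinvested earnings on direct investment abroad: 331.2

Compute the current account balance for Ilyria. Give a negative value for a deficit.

-1593.2

Goods: 1714.6 + 1094.2 - 2331.7 - 1442.8 = -965.7
Services: 376.6 + 261.8 - 988.6 = -350.2
Primary income: -616.1 + 331.2 - 116.9 = -401.8
Secondary income: 68.9 - 195.0 + 250.6 = 124.5
Current account = (-965.7) + (-350.2) + (-401.8) + 124.5 = -1593.2
(Excluded from the current account — financial account: increase in resident deposits held at foreign banks 231.0, inward foreign direct investment in the manufacturing sector 1112.0; capital account: debt forgiveness received from foreign official creditors 148.6.)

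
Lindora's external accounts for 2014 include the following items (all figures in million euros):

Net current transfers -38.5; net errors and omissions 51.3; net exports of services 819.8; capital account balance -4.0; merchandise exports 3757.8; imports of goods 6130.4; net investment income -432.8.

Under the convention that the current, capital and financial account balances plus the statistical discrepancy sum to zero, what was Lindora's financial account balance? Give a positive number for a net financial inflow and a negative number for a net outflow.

1976.8

Goods balance = 3757.8 - 6130.4 = -2372.6
Services balance = 819.8
Trade balance (goods + services) = -2372.6 + 819.8 = -1552.8
Net primary income = -432.8
Net secondary income = -38.5
Current account = -1552.8 + (-432.8) + (-38.5) = -2024.1
Financial account = -(-2024.1 + (-4.0) + 51.3) = 1976.8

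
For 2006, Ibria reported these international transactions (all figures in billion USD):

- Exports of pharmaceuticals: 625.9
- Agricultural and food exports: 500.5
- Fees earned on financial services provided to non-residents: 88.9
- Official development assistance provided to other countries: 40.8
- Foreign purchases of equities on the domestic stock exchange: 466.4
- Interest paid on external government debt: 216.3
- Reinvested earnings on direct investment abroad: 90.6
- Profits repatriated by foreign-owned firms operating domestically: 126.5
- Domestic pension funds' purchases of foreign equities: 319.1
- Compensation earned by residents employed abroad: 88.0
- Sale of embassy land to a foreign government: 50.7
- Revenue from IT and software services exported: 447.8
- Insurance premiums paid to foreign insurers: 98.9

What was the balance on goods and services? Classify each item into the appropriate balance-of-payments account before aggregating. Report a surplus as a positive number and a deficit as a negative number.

Goods: 625.9 + 500.5 = 1126.4
Services: 447.8 + 88.9 - 98.9 = 437.8
Trade balance = 1126.4 + 437.8 = 1564.2
(Excluded from the trade balance — secondary income: official development assistance provided to other countries 40.8; financial account: foreign purchases of equities on the domestic stock exchange 466.4, domestic pension funds' purchases of foreign equities 319.1; primary income: interest paid on external government debt 216.3, reinvested earnings on direct investment abroad 90.6, profits repatriated by foreign-owned firms operating domestically 126.5, compensation earned by residents employed abroad 88.0; capital account: sale of embassy land to a foreign government 50.7.)

1564.2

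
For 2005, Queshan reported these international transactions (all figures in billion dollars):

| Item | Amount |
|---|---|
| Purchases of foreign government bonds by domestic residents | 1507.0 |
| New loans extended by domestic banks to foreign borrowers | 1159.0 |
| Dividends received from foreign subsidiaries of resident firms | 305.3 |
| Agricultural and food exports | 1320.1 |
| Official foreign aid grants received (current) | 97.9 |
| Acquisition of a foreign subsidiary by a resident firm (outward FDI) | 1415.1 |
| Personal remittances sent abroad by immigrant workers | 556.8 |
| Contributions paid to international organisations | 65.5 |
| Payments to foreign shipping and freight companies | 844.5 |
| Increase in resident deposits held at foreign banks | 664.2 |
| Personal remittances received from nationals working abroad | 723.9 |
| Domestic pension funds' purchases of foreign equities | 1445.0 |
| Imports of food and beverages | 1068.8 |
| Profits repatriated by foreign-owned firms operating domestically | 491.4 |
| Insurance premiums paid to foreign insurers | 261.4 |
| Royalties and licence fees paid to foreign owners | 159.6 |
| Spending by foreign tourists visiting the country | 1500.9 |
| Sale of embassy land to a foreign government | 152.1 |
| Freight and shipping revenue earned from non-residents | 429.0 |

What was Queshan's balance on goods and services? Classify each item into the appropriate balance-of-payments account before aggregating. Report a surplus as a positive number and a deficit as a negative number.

915.7

Goods: 1320.1 - 1068.8 = 251.3
Services: -159.6 + 429.0 - 844.5 + 1500.9 - 261.4 = 664.4
Trade balance = 251.3 + 664.4 = 915.7
(Excluded from the trade balance — financial account: purchases of foreign government bonds by domestic residents 1507.0, new loans extended by domestic banks to foreign borrowers 1159.0, acquisition of a foreign subsidiary by a resident firm (outward FDI) 1415.1, increase in resident deposits held at foreign banks 664.2, domestic pension funds' purchases of foreign equities 1445.0; primary income: dividends received from foreign subsidiaries of resident firms 305.3, profits repatriated by foreign-owned firms operating domestically 491.4; secondary income: official foreign aid grants received (current) 97.9, personal remittances sent abroad by immigrant workers 556.8, contributions paid to international organisations 65.5, personal remittances received from nationals working abroad 723.9; capital account: sale of embassy land to a foreign government 152.1.)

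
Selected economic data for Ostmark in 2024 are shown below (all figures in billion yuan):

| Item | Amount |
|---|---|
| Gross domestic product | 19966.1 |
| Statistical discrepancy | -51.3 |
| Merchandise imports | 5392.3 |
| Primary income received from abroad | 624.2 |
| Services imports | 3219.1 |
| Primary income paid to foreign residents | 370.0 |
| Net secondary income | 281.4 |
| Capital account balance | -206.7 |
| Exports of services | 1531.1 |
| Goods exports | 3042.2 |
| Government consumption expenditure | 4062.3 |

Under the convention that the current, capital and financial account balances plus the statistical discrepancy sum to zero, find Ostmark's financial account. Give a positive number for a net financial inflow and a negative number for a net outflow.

Goods balance = 3042.2 - 5392.3 = -2350.1
Services balance = 1531.1 - 3219.1 = -1688.0
Trade balance (goods + services) = -2350.1 + (-1688.0) = -4038.1
Net primary income = 624.2 - 370.0 = 254.2
Net secondary income = 281.4
Current account = -4038.1 + 254.2 + 281.4 = -3502.5
Financial account = -(-3502.5 + (-206.7) + (-51.3)) = 3760.5

3760.5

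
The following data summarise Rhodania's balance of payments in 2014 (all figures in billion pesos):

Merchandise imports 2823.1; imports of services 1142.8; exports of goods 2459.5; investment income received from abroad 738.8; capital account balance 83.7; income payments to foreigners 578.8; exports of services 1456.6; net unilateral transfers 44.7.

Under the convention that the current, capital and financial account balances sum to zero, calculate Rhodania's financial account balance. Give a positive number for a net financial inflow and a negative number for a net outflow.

Goods balance = 2459.5 - 2823.1 = -363.6
Services balance = 1456.6 - 1142.8 = 313.8
Trade balance (goods + services) = -363.6 + 313.8 = -49.8
Net primary income = 738.8 - 578.8 = 160.0
Net secondary income = 44.7
Current account = -49.8 + 160.0 + 44.7 = 154.9
Financial account = -(154.9 + 83.7) = -238.6

-238.6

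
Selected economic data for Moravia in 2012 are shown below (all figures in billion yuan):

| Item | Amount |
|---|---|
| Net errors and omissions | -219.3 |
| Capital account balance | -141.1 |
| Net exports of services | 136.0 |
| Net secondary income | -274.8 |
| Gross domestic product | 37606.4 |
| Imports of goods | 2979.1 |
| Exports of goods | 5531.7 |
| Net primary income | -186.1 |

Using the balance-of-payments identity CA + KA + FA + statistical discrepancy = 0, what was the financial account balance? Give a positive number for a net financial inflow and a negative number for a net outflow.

-1867.3

Goods balance = 5531.7 - 2979.1 = 2552.6
Services balance = 136.0
Trade balance (goods + services) = 2552.6 + 136.0 = 2688.6
Net primary income = -186.1
Net secondary income = -274.8
Current account = 2688.6 + (-186.1) + (-274.8) = 2227.7
Financial account = -(2227.7 + (-141.1) + (-219.3)) = -1867.3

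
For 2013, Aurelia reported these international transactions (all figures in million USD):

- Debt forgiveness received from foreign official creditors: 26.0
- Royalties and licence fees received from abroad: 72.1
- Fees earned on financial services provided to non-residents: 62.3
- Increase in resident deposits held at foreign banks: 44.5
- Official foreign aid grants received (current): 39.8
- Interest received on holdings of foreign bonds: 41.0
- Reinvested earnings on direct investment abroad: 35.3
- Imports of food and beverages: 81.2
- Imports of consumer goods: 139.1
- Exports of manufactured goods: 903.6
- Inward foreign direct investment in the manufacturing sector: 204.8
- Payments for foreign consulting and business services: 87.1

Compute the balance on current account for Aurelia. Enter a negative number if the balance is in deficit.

Goods: -139.1 + 903.6 - 81.2 = 683.3
Services: 62.3 + 72.1 - 87.1 = 47.3
Primary income: 41.0 + 35.3 = 76.3
Secondary income: 39.8
Current account = 683.3 + 47.3 + 76.3 + 39.8 = 846.7
(Excluded from the current account — capital account: debt forgiveness received from foreign official creditors 26.0; financial account: increase in resident deposits held at foreign banks 44.5, inward foreign direct investment in the manufacturing sector 204.8.)

846.7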